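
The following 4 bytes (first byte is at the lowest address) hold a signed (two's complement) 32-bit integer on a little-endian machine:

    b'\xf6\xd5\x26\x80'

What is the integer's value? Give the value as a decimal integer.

-2144938506

In little-endian order the low byte comes first in memory.
Reassemble most-significant byte first: 80 26 D5 F6 → 0x8026D5F6.
Top bit is set, so as a signed 32-bit value this is 0x8026D5F6 − 2^32 = -2144938506.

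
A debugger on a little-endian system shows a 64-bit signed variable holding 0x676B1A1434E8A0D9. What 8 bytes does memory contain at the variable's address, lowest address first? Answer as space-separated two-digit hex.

Split into bytes (most-significant first): 67 6B 1A 14 34 E8 A0 D9.
Little-endian stores the least-significant byte at the lowest address.
So at ascending addresses the bytes are D9 A0 E8 34 14 1A 6B 67.

D9 A0 E8 34 14 1A 6B 67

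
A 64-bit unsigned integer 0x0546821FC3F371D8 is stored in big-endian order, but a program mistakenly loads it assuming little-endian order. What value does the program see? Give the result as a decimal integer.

15596515003933541893

Stored big-endian, the bytes at ascending addresses are 05 46 82 1F C3 F3 71 D8.
Read back as little-endian, the first byte is least significant, giving 0xD871F3C31F824605.
0xD871F3C31F824605 = 15596515003933541893.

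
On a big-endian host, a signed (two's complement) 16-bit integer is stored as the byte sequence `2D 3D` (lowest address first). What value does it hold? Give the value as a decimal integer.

11581

Big-endian stores the most-significant byte at the lowest address.
The bytes are already most-significant first: 0x2D3D.
0x2D3D = 11581.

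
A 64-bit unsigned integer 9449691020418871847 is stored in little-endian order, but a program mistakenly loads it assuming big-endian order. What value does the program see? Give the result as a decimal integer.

9449691020418871847 in 64-bit hexadecimal is 0x83240BEA9D43F227.
Stored little-endian, the bytes at ascending addresses are 27 F2 43 9D EA 0B 24 83.
Read back as big-endian, the last byte is least significant, giving 0x27F2439DEA0B2483.
0x27F2439DEA0B2483 = 2878437457358693507.

2878437457358693507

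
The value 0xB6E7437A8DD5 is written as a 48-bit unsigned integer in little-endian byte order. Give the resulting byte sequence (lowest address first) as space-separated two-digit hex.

Split into bytes (most-significant first): B6 E7 43 7A 8D D5.
Little-endian: lowest address holds the least-significant byte.
So at ascending addresses the bytes are D5 8D 7A 43 E7 B6.

D5 8D 7A 43 E7 B6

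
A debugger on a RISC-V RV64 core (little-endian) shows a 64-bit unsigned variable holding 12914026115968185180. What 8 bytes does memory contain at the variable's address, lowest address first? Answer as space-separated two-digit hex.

5C B3 66 BE 54 D6 37 B3

12914026115968185180 in hexadecimal, padded to 64 bits, is 0xB337D654BE66B35C.
Split into bytes (most-significant first): B3 37 D6 54 BE 66 B3 5C.
In little-endian order the low byte comes first in memory.
So at ascending addresses the bytes are 5C B3 66 BE 54 D6 37 B3.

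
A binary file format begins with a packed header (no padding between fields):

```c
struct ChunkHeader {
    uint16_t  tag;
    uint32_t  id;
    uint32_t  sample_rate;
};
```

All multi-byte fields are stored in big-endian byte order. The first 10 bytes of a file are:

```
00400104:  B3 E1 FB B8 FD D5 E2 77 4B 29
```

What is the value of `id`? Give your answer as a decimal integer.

`id` follows `tag` (2 bytes), so it starts at byte offset 2 and occupies 4 bytes.
Bytes at offsets 2..5: FB B8 FD D5.
Big-endian: lowest address holds the most-significant byte.
The bytes are already most-significant first: 0xFBB8FDD5.
0xFBB8FDD5 = 4223204821.

4223204821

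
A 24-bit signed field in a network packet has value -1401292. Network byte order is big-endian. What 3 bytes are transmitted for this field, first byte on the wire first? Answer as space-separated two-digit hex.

EA 9E 34

Two's complement of -1401292 in 24 bits: 1401292 = 0x1561CC; invert → 0xEA9E33; add 1 → 0xEA9E34.
Split into bytes (most-significant first): EA 9E 34.
Big-endian stores the most-significant byte at the lowest address.
So the memory order matches the most-significant-first order: EA 9E 34.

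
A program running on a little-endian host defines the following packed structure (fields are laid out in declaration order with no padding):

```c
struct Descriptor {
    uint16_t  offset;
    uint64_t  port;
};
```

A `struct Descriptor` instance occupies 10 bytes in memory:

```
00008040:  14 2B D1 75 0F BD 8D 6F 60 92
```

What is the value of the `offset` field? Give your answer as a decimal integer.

`offset` is the first field, at byte offset 0, occupying 2 bytes.
Bytes at offsets 0..1: 14 2B.
Little-endian: lowest address holds the least-significant byte.
Reassemble most-significant byte first: 2B 14 → 0x2B14.
0x2B14 = 11028.

11028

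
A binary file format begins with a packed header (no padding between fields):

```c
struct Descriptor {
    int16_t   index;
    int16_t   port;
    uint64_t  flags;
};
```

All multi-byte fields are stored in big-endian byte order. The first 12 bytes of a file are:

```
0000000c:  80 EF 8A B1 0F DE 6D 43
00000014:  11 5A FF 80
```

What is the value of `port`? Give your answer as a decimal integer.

-30031

`port` follows `index` (2 bytes), so it starts at byte offset 2 and occupies 2 bytes.
Bytes at offsets 2..3: 8A B1.
In big-endian order the high byte comes first in memory.
The bytes are already most-significant first: 0x8AB1.
Top bit is set, so as a signed 16-bit value this is 0x8AB1 − 2^16 = -30031.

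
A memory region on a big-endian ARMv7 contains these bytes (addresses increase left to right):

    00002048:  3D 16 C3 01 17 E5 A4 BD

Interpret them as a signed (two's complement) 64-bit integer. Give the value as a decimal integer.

Big-endian stores the most-significant byte at the lowest address.
The bytes are already most-significant first: 0x3D16C30117E5A4BD.
0x3D16C30117E5A4BD = 4401920095264548029.

4401920095264548029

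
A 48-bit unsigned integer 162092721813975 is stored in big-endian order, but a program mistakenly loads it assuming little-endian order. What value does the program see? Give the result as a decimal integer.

162092721813975 in 48-bit hexadecimal is 0x936C271AB9D7.
Stored big-endian, the bytes at ascending addresses are 93 6C 27 1A B9 D7.
Read back as little-endian, the first byte is least significant, giving 0xD7B91A276C93.
0xD7B91A276C93 = 237190007712915.

237190007712915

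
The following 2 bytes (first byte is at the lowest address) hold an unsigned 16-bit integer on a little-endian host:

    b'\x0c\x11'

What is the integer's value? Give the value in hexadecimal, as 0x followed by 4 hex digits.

0x110C

Little-endian stores the least-significant byte at the lowest address.
Reassemble most-significant byte first: 11 0C → 0x110C.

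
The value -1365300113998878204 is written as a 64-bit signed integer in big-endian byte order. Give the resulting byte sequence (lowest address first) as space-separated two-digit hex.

ED 0D 7A C7 AD 4B EA 04

Two's complement of -1365300113998878204 in 64 bits: 1365300113998878204 = 0x12F2853852B415FC; invert → 0xED0D7AC7AD4BEA03; add 1 → 0xED0D7AC7AD4BEA04.
Split into bytes (most-significant first): ED 0D 7A C7 AD 4B EA 04.
In big-endian order the high byte comes first in memory.
So the memory order matches the most-significant-first order: ED 0D 7A C7 AD 4B EA 04.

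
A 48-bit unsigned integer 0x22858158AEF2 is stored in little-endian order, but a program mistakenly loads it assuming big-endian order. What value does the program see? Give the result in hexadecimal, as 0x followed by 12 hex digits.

0xF2AE58818522

Stored little-endian, the bytes at ascending addresses are F2 AE 58 81 85 22.
Read back as big-endian, the last byte is least significant, giving 0xF2AE58818522.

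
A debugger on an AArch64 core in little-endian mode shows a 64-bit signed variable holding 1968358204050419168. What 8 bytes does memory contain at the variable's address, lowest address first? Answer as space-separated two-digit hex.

E0 AD 26 97 5B 03 51 1B

1968358204050419168 in hexadecimal, padded to 64 bits, is 0x1B51035B9726ADE0.
Split into bytes (most-significant first): 1B 51 03 5B 97 26 AD E0.
In little-endian order the low byte comes first in memory.
So at ascending addresses the bytes are E0 AD 26 97 5B 03 51 1B.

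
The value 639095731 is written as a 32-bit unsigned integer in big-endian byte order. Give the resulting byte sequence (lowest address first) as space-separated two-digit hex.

639095731 in hexadecimal, padded to 32 bits, is 0x2617D3B3.
Split into bytes (most-significant first): 26 17 D3 B3.
Big-endian stores the most-significant byte at the lowest address.
So the memory order matches the most-significant-first order: 26 17 D3 B3.

26 17 D3 B3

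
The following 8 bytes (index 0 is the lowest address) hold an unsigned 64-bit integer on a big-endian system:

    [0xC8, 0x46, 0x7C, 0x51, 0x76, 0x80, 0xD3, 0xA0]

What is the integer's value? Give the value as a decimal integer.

Big-endian stores the most-significant byte at the lowest address.
The bytes are already most-significant first: 0xC8467C517680D3A0.
0xC8467C517680D3A0 = 14431358745277682592.

14431358745277682592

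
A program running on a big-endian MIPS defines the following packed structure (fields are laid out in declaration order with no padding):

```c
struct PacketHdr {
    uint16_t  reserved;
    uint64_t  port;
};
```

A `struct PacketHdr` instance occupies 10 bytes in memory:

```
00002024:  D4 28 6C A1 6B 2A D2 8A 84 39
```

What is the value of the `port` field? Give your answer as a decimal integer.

`port` follows `reserved` (2 bytes), so it starts at byte offset 2 and occupies 8 bytes.
Bytes at offsets 2..9: 6C A1 6B 2A D2 8A 84 39.
In big-endian order the high byte comes first in memory.
The bytes are already most-significant first: 0x6CA16B2AD28A8439.
0x6CA16B2AD28A8439 = 7827655459011724345.

7827655459011724345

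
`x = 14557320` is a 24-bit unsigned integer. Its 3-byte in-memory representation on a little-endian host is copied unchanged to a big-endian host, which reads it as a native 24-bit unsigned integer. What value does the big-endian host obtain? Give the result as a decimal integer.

14557320 in 24-bit hexadecimal is 0xDE2088.
Stored little-endian, the bytes at ascending addresses are 88 20 DE.
Read back as big-endian, the last byte is least significant, giving 0x8820DE.
0x8820DE = 8921310.

8921310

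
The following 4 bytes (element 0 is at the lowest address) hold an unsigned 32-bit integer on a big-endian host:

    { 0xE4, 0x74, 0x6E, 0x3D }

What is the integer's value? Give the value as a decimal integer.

3832835645

In big-endian order the high byte comes first in memory.
The bytes are already most-significant first: 0xE4746E3D.
0xE4746E3D = 3832835645.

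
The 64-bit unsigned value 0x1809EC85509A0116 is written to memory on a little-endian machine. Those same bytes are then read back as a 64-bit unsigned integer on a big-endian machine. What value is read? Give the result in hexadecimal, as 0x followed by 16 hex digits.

Stored little-endian, the bytes at ascending addresses are 16 01 9A 50 85 EC 09 18.
Read back as big-endian, the last byte is least significant, giving 0x16019A5085EC0918.

0x16019A5085EC0918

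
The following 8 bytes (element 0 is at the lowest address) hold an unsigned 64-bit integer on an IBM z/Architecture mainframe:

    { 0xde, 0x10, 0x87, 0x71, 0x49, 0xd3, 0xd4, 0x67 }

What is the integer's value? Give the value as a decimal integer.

16001438396687045735

Big-endian: lowest address holds the most-significant byte.
The bytes are already most-significant first: 0xDE10877149D3D467.
0xDE10877149D3D467 = 16001438396687045735.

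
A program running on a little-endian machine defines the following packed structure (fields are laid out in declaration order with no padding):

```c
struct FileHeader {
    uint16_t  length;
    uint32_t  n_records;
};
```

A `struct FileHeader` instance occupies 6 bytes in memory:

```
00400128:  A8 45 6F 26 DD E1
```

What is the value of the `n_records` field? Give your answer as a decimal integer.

3789366895

`n_records` follows `length` (2 bytes), so it starts at byte offset 2 and occupies 4 bytes.
Bytes at offsets 2..5: 6F 26 DD E1.
Little-endian stores the least-significant byte at the lowest address.
Reassemble most-significant byte first: E1 DD 26 6F → 0xE1DD266F.
0xE1DD266F = 3789366895.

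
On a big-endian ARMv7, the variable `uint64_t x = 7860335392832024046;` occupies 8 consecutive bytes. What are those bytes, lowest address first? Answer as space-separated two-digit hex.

7860335392832024046 in hexadecimal, padded to 64 bits, is 0x6D158564D92EEDEE.
Split into bytes (most-significant first): 6D 15 85 64 D9 2E ED EE.
Big-endian stores the most-significant byte at the lowest address.
So the memory order matches the most-significant-first order: 6D 15 85 64 D9 2E ED EE.

6D 15 85 64 D9 2E ED EE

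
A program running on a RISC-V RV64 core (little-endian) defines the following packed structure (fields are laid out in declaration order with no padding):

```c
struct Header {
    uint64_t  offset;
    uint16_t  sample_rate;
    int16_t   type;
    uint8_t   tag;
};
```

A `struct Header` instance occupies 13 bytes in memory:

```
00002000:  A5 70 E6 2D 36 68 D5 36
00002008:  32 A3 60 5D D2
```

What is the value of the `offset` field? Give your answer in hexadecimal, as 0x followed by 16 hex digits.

0x36D568362DE670A5

`offset` is the first field, at byte offset 0, occupying 8 bytes.
Bytes at offsets 0..7: A5 70 E6 2D 36 68 D5 36.
In little-endian order the low byte comes first in memory.
Reassemble most-significant byte first: 36 D5 68 36 2D E6 70 A5 → 0x36D568362DE670A5.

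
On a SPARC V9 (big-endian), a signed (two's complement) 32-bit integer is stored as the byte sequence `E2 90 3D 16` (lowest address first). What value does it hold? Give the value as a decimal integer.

-493863658

In big-endian order the high byte comes first in memory.
The bytes are already most-significant first: 0xE2903D16.
Top bit is set, so as a signed 32-bit value this is 0xE2903D16 − 2^32 = -493863658.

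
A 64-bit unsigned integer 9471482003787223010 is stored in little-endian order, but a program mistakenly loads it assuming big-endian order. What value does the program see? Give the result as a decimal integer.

9471482003787223010 in 64-bit hexadecimal is 0x837176B34C3E0FE2.
Stored little-endian, the bytes at ascending addresses are E2 0F 3E 4C B3 76 71 83.
Read back as big-endian, the last byte is least significant, giving 0xE20F3E4CB3767183.
0xE20F3E4CB3767183 = 16289306876371693955.

16289306876371693955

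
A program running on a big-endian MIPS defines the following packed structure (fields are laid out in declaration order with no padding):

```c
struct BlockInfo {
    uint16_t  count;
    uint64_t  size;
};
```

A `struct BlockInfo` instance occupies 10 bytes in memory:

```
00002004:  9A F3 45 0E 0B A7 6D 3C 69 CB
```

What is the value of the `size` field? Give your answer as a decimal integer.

4975927452011096523

`size` follows `count` (2 bytes), so it starts at byte offset 2 and occupies 8 bytes.
Bytes at offsets 2..9: 45 0E 0B A7 6D 3C 69 CB.
In big-endian order the high byte comes first in memory.
The bytes are already most-significant first: 0x450E0BA76D3C69CB.
0x450E0BA76D3C69CB = 4975927452011096523.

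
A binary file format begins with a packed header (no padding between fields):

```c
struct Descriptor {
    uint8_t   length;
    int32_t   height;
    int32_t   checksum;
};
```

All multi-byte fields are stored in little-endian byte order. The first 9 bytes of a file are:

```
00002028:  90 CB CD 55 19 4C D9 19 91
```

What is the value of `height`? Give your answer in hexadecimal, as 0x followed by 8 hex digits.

`height` follows `length` (1 byte), so it starts at byte offset 1 and occupies 4 bytes.
Bytes at offsets 1..4: CB CD 55 19.
Little-endian: lowest address holds the least-significant byte.
Reassemble most-significant byte first: 19 55 CD CB → 0x1955CDCB.

0x1955CDCB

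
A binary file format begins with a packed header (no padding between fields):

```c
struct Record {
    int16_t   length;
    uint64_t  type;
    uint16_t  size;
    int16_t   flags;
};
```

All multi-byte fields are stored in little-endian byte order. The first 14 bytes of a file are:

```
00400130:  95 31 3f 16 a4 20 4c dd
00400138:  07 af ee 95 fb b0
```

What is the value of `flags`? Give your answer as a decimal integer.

-20229

`flags` follows `length` (2 B), `type` (8 B), `size` (2 B), so it starts at offset 2 + 8 + 2 = 12 and occupies 2 bytes.
Bytes at offsets 12..13: FB B0.
Little-endian: lowest address holds the least-significant byte.
Reassemble most-significant byte first: B0 FB → 0xB0FB.
Top bit is set, so as a signed 16-bit value this is 0xB0FB − 2^16 = -20229.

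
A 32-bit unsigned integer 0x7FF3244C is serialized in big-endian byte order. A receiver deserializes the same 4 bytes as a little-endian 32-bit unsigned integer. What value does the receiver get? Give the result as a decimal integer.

Stored big-endian, the bytes at ascending addresses are 7F F3 24 4C.
Read back as little-endian, the first byte is least significant, giving 0x4C24F37F.
0x4C24F37F = 1277490047.

1277490047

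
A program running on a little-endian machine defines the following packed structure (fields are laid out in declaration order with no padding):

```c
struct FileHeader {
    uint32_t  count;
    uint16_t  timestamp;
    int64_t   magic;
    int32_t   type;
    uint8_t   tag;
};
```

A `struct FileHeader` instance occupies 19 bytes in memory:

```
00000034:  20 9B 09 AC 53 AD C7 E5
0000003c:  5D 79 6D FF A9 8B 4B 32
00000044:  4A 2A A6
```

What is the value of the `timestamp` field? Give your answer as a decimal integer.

44371

`timestamp` follows `count` (4 bytes), so it starts at byte offset 4 and occupies 2 bytes.
Bytes at offsets 4..5: 53 AD.
Little-endian stores the least-significant byte at the lowest address.
Reassemble most-significant byte first: AD 53 → 0xAD53.
0xAD53 = 44371.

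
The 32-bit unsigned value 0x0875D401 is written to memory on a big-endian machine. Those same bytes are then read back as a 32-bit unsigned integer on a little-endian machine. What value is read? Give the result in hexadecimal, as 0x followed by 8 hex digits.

0x01D47508

Stored big-endian, the bytes at ascending addresses are 08 75 D4 01.
Read back as little-endian, the first byte is least significant, giving 0x01D47508.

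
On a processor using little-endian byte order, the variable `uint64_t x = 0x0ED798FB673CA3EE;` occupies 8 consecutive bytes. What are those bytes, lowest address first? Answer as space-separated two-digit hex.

Split into bytes (most-significant first): 0E D7 98 FB 67 3C A3 EE.
Little-endian: lowest address holds the least-significant byte.
So at ascending addresses the bytes are EE A3 3C 67 FB 98 D7 0E.

EE A3 3C 67 FB 98 D7 0E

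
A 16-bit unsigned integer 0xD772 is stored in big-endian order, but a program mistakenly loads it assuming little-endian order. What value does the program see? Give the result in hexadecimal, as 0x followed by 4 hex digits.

0x72D7

Stored big-endian, the bytes at ascending addresses are D7 72.
Read back as little-endian, the first byte is least significant, giving 0x72D7.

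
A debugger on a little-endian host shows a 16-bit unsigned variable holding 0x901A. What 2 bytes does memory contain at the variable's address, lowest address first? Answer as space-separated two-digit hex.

1A 90

Split into bytes (most-significant first): 90 1A.
In little-endian order the low byte comes first in memory.
So at ascending addresses the bytes are 1A 90.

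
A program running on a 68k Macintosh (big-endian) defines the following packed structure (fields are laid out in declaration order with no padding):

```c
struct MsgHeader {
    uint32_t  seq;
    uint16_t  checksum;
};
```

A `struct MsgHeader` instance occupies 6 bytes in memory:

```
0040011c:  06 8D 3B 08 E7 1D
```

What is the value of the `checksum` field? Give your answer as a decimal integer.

`checksum` follows `seq` (4 bytes), so it starts at byte offset 4 and occupies 2 bytes.
Bytes at offsets 4..5: E7 1D.
Big-endian stores the most-significant byte at the lowest address.
The bytes are already most-significant first: 0xE71D.
0xE71D = 59165.

59165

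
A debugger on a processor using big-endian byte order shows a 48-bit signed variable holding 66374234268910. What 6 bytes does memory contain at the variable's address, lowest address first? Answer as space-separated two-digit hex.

3C 5D F4 A7 E4 EE

66374234268910 in hexadecimal, padded to 48 bits, is 0x3C5DF4A7E4EE.
Split into bytes (most-significant first): 3C 5D F4 A7 E4 EE.
Big-endian: lowest address holds the most-significant byte.
So the memory order matches the most-significant-first order: 3C 5D F4 A7 E4 EE.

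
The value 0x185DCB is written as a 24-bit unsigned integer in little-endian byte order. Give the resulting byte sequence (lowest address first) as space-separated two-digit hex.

CB 5D 18

Split into bytes (most-significant first): 18 5D CB.
Little-endian stores the least-significant byte at the lowest address.
So at ascending addresses the bytes are CB 5D 18.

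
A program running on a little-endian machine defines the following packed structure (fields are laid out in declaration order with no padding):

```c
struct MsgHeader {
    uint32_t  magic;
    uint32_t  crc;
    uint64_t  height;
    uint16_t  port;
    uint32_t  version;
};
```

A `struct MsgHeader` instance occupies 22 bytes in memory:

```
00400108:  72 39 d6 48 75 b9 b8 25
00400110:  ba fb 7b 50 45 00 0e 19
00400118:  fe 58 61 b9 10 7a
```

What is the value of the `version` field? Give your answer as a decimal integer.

2047916385

`version` follows `magic` (4 B), `crc` (4 B), `height` (8 B), `port` (2 B), so it starts at offset 4 + 4 + 8 + 2 = 18 and occupies 4 bytes.
Bytes at offsets 18..21: 61 B9 10 7A.
Little-endian stores the least-significant byte at the lowest address.
Reassemble most-significant byte first: 7A 10 B9 61 → 0x7A10B961.
0x7A10B961 = 2047916385.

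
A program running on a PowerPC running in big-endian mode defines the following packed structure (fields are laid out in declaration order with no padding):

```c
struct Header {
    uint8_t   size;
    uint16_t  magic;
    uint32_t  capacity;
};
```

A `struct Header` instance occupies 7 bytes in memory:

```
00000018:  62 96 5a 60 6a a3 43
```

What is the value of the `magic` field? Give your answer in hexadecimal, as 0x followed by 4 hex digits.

0x965A

`magic` follows `size` (1 byte), so it starts at byte offset 1 and occupies 2 bytes.
Bytes at offsets 1..2: 96 5A.
Big-endian: lowest address holds the most-significant byte.
The bytes are already most-significant first: 0x965A.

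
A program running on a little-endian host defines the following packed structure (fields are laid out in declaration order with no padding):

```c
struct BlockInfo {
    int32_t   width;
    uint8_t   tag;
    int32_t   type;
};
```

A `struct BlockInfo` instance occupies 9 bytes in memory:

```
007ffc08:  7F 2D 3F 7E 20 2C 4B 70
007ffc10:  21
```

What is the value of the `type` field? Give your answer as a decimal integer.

`type` follows `width` (4 B), `tag` (1 B), so it starts at offset 4 + 1 = 5 and occupies 4 bytes.
Bytes at offsets 5..8: 2C 4B 70 21.
Little-endian stores the least-significant byte at the lowest address.
Reassemble most-significant byte first: 21 70 4B 2C → 0x21704B2C.
0x21704B2C = 561007404.

561007404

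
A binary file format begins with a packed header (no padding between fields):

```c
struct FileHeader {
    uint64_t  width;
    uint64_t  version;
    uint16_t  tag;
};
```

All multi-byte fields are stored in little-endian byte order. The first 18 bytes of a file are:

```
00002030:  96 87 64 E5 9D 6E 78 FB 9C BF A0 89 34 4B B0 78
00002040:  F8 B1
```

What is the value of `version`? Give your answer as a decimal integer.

`version` follows `width` (8 bytes), so it starts at byte offset 8 and occupies 8 bytes.
Bytes at offsets 8..15: 9C BF A0 89 34 4B B0 78.
In little-endian order the low byte comes first in memory.
Reassemble most-significant byte first: 78 B0 4B 34 89 A0 BF 9C → 0x78B04B3489A0BF9C.
0x78B04B3489A0BF9C = 8696533569471823772.

8696533569471823772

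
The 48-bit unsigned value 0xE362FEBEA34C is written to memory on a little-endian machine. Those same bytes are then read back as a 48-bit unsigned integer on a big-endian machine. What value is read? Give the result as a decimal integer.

84266167722723

Stored little-endian, the bytes at ascending addresses are 4C A3 BE FE 62 E3.
Read back as big-endian, the last byte is least significant, giving 0x4CA3BEFE62E3.
0x4CA3BEFE62E3 = 84266167722723.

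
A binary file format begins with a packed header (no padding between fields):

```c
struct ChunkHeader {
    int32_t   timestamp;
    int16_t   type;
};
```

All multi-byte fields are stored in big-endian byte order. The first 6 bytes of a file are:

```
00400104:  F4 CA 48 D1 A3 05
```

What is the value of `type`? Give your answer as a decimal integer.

`type` follows `timestamp` (4 bytes), so it starts at byte offset 4 and occupies 2 bytes.
Bytes at offsets 4..5: A3 05.
Big-endian: lowest address holds the most-significant byte.
The bytes are already most-significant first: 0xA305.
Top bit is set, so as a signed 16-bit value this is 0xA305 − 2^16 = -23803.

-23803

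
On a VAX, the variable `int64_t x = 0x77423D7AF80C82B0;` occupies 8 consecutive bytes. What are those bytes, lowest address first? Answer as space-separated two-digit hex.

B0 82 0C F8 7A 3D 42 77

Split into bytes (most-significant first): 77 42 3D 7A F8 0C 82 B0.
Little-endian: lowest address holds the least-significant byte.
So at ascending addresses the bytes are B0 82 0C F8 7A 3D 42 77.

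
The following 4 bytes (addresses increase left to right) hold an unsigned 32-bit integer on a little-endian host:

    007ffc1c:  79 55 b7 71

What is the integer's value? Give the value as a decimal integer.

Little-endian stores the least-significant byte at the lowest address.
Reassemble most-significant byte first: 71 B7 55 79 → 0x71B75579.
0x71B75579 = 1907840377.

1907840377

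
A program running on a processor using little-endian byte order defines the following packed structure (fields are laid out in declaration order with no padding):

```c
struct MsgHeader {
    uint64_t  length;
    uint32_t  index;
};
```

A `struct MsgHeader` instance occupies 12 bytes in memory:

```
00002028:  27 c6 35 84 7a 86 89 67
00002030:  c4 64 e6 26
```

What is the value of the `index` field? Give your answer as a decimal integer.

652633284

`index` follows `length` (8 bytes), so it starts at byte offset 8 and occupies 4 bytes.
Bytes at offsets 8..11: C4 64 E6 26.
In little-endian order the low byte comes first in memory.
Reassemble most-significant byte first: 26 E6 64 C4 → 0x26E664C4.
0x26E664C4 = 652633284.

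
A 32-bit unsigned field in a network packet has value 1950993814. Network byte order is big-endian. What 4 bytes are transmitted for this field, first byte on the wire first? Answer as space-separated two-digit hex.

1950993814 in hexadecimal, padded to 32 bits, is 0x7449CD96.
Split into bytes (most-significant first): 74 49 CD 96.
In big-endian order the high byte comes first in memory.
So the memory order matches the most-significant-first order: 74 49 CD 96.

74 49 CD 96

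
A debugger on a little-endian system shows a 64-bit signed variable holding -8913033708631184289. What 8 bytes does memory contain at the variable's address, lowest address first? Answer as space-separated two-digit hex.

5F AC F4 B5 10 8B 4E 84

Two's complement of -8913033708631184289 in 64 bits: 8913033708631184289 = 0x7BB174EF4A0B53A1; invert → 0x844E8B10B5F4AC5E; add 1 → 0x844E8B10B5F4AC5F.
Split into bytes (most-significant first): 84 4E 8B 10 B5 F4 AC 5F.
Little-endian: lowest address holds the least-significant byte.
So at ascending addresses the bytes are 5F AC F4 B5 10 8B 4E 84.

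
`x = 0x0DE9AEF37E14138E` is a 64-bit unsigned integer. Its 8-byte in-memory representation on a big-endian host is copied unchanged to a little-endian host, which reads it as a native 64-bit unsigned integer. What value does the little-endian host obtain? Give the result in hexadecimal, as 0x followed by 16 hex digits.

0x8E13147EF3AEE90D

Stored big-endian, the bytes at ascending addresses are 0D E9 AE F3 7E 14 13 8E.
Read back as little-endian, the first byte is least significant, giving 0x8E13147EF3AEE90D.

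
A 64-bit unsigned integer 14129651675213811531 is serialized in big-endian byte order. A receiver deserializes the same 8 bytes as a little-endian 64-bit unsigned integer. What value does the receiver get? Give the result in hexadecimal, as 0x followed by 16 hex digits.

14129651675213811531 in 64-bit hexadecimal is 0xC4169B56251F4F4B.
Stored big-endian, the bytes at ascending addresses are C4 16 9B 56 25 1F 4F 4B.
Read back as little-endian, the first byte is least significant, giving 0x4B4F1F25569B16C4.

0x4B4F1F25569B16C4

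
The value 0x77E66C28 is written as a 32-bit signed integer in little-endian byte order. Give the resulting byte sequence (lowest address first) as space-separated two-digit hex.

28 6C E6 77

Split into bytes (most-significant first): 77 E6 6C 28.
Little-endian: lowest address holds the least-significant byte.
So at ascending addresses the bytes are 28 6C E6 77.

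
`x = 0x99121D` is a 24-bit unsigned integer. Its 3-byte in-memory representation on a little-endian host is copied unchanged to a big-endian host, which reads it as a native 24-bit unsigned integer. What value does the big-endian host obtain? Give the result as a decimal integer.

Stored little-endian, the bytes at ascending addresses are 1D 12 99.
Read back as big-endian, the last byte is least significant, giving 0x1D1299.
0x1D1299 = 1905305.

1905305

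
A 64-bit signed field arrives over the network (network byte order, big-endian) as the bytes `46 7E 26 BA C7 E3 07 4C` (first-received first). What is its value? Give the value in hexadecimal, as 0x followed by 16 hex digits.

Big-endian stores the most-significant byte at the lowest address.
The bytes are already most-significant first: 0x467E26BAC7E3074C.

0x467E26BAC7E3074C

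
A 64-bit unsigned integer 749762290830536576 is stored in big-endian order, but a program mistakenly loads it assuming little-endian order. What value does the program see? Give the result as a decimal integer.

9290908176359646986

749762290830536576 in 64-bit hexadecimal is 0x0A67B0D4C2EFEF80.
Stored big-endian, the bytes at ascending addresses are 0A 67 B0 D4 C2 EF EF 80.
Read back as little-endian, the first byte is least significant, giving 0x80EFEFC2D4B0670A.
0x80EFEFC2D4B0670A = 9290908176359646986.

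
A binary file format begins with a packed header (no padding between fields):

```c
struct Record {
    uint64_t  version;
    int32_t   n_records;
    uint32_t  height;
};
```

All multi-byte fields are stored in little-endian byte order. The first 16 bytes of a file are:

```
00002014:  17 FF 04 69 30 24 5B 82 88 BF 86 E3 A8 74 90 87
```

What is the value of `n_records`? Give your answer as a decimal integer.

-477708408

`n_records` follows `version` (8 bytes), so it starts at byte offset 8 and occupies 4 bytes.
Bytes at offsets 8..11: 88 BF 86 E3.
Little-endian stores the least-significant byte at the lowest address.
Reassemble most-significant byte first: E3 86 BF 88 → 0xE386BF88.
Top bit is set, so as a signed 32-bit value this is 0xE386BF88 − 2^32 = -477708408.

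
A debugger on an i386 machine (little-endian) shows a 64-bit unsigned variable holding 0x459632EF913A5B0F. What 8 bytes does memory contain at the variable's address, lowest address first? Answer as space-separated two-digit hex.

0F 5B 3A 91 EF 32 96 45

Split into bytes (most-significant first): 45 96 32 EF 91 3A 5B 0F.
Little-endian stores the least-significant byte at the lowest address.
So at ascending addresses the bytes are 0F 5B 3A 91 EF 32 96 45.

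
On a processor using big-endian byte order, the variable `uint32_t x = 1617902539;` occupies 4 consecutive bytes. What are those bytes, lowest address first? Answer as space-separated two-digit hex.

60 6F 3B CB

1617902539 in hexadecimal, padded to 32 bits, is 0x606F3BCB.
Split into bytes (most-significant first): 60 6F 3B CB.
Big-endian: lowest address holds the most-significant byte.
So the memory order matches the most-significant-first order: 60 6F 3B CB.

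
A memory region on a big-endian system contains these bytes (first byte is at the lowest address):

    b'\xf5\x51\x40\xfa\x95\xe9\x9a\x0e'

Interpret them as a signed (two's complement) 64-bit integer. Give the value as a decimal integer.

Big-endian stores the most-significant byte at the lowest address.
The bytes are already most-significant first: 0xF55140FA95E99A0E.
Top bit is set, so as a signed 64-bit value this is 0xF55140FA95E99A0E − 2^64 = -769762616302527986.

-769762616302527986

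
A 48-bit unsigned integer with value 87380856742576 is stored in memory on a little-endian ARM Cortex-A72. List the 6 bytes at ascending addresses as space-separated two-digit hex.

B0 22 ED F0 78 4F

87380856742576 in hexadecimal, padded to 48 bits, is 0x4F78F0ED22B0.
Split into bytes (most-significant first): 4F 78 F0 ED 22 B0.
Little-endian stores the least-significant byte at the lowest address.
So at ascending addresses the bytes are B0 22 ED F0 78 4F.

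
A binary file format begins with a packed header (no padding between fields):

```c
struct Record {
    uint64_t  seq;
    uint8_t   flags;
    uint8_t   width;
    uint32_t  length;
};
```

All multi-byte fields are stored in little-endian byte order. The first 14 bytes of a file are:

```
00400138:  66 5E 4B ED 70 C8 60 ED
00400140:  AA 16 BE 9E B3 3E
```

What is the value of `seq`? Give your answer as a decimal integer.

`seq` is the first field, at byte offset 0, occupying 8 bytes.
Bytes at offsets 0..7: 66 5E 4B ED 70 C8 60 ED.
Little-endian: lowest address holds the least-significant byte.
Reassemble most-significant byte first: ED 60 C8 70 ED 4B 5E 66 → 0xED60C870ED4B5E66.
0xED60C870ED4B5E66 = 17104891772096175718.

17104891772096175718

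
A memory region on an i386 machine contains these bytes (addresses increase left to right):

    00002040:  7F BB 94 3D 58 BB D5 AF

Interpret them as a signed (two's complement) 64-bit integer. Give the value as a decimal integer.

-5776504959368119425

In little-endian order the low byte comes first in memory.
Reassemble most-significant byte first: AF D5 BB 58 3D 94 BB 7F → 0xAFD5BB583D94BB7F.
Top bit is set, so as a signed 64-bit value this is 0xAFD5BB583D94BB7F − 2^64 = -5776504959368119425.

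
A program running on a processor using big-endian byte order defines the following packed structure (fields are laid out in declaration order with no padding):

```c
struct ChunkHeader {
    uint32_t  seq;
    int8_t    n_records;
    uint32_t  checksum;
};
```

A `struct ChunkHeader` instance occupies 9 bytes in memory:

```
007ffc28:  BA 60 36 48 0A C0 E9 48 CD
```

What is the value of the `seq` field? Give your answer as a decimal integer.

`seq` is the first field, at byte offset 0, occupying 4 bytes.
Bytes at offsets 0..3: BA 60 36 48.
In big-endian order the high byte comes first in memory.
The bytes are already most-significant first: 0xBA603648.
0xBA603648 = 3126867528.

3126867528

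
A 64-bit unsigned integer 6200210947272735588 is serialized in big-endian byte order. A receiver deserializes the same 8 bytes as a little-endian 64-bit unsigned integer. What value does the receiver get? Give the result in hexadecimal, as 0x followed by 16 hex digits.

0x64FBADA401930B56

6200210947272735588 in 64-bit hexadecimal is 0x560B9301A4ADFB64.
Stored big-endian, the bytes at ascending addresses are 56 0B 93 01 A4 AD FB 64.
Read back as little-endian, the first byte is least significant, giving 0x64FBADA401930B56.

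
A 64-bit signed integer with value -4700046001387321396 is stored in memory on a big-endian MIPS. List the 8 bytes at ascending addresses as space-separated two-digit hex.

BE C6 15 10 4B 50 47 CC

Two's complement of -4700046001387321396 in 64 bits: 4700046001387321396 = 0x4139EAEFB4AFB834; invert → 0xBEC615104B5047CB; add 1 → 0xBEC615104B5047CC.
Split into bytes (most-significant first): BE C6 15 10 4B 50 47 CC.
Big-endian stores the most-significant byte at the lowest address.
So the memory order matches the most-significant-first order: BE C6 15 10 4B 50 47 CC.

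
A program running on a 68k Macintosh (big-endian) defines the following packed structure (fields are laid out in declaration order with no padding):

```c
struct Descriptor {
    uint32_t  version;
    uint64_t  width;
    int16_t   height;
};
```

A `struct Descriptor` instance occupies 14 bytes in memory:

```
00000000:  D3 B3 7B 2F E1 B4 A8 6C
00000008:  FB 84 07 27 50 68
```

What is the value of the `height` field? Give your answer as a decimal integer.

20584

`height` follows `version` (4 B), `width` (8 B), so it starts at offset 4 + 8 = 12 and occupies 2 bytes.
Bytes at offsets 12..13: 50 68.
Big-endian: lowest address holds the most-significant byte.
The bytes are already most-significant first: 0x5068.
0x5068 = 20584.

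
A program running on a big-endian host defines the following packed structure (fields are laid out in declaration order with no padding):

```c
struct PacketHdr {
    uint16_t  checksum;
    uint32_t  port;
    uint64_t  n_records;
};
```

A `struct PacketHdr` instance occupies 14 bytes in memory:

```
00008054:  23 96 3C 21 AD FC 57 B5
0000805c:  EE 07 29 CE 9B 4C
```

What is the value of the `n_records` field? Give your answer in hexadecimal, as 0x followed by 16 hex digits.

`n_records` follows `checksum` (2 B), `port` (4 B), so it starts at offset 2 + 4 = 6 and occupies 8 bytes.
Bytes at offsets 6..13: 57 B5 EE 07 29 CE 9B 4C.
Big-endian stores the most-significant byte at the lowest address.
The bytes are already most-significant first: 0x57B5EE0729CE9B4C.

0x57B5EE0729CE9B4C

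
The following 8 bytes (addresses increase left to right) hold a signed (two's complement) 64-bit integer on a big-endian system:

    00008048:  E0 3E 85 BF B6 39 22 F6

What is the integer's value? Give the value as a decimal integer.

Big-endian stores the most-significant byte at the lowest address.
The bytes are already most-significant first: 0xE03E85BFB63922F6.
Top bit is set, so as a signed 64-bit value this is 0xE03E85BFB63922F6 − 2^64 = -2288244502215187722.

-2288244502215187722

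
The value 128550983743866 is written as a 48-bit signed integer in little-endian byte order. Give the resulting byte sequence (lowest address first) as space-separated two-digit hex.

128550983743866 in hexadecimal, padded to 48 bits, is 0x74EA9BB8B97A.
Split into bytes (most-significant first): 74 EA 9B B8 B9 7A.
Little-endian stores the least-significant byte at the lowest address.
So at ascending addresses the bytes are 7A B9 B8 9B EA 74.

7A B9 B8 9B EA 74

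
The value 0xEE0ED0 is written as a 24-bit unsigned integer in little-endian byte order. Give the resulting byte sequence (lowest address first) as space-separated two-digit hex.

Split into bytes (most-significant first): EE 0E D0.
In little-endian order the low byte comes first in memory.
So at ascending addresses the bytes are D0 0E EE.

D0 0E EE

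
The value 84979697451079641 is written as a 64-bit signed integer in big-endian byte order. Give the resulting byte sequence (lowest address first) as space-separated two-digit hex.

84979697451079641 in hexadecimal, padded to 64 bits, is 0x012DE895A7B117D9.
Split into bytes (most-significant first): 01 2D E8 95 A7 B1 17 D9.
Big-endian stores the most-significant byte at the lowest address.
So the memory order matches the most-significant-first order: 01 2D E8 95 A7 B1 17 D9.

01 2D E8 95 A7 B1 17 D9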